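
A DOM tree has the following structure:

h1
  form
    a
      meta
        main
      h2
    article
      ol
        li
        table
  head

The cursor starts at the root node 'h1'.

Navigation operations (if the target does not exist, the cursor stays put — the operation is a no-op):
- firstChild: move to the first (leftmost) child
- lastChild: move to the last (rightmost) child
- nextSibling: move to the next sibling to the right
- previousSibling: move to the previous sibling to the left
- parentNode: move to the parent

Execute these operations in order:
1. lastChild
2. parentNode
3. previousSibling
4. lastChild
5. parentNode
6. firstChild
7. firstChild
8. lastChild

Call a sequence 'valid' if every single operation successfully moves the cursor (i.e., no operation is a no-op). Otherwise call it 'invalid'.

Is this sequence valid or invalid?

Answer: invalid

Derivation:
After 1 (lastChild): head
After 2 (parentNode): h1
After 3 (previousSibling): h1 (no-op, stayed)
After 4 (lastChild): head
After 5 (parentNode): h1
After 6 (firstChild): form
After 7 (firstChild): a
After 8 (lastChild): h2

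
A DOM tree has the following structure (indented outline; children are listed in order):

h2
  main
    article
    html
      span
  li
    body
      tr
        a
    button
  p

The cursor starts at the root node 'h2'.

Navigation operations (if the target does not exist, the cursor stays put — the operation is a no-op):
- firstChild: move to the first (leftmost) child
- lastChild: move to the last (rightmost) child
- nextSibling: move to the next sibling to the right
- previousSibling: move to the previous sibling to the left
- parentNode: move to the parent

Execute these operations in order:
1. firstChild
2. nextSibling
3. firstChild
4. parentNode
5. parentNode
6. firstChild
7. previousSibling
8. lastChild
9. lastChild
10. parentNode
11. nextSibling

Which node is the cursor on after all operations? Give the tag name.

Answer: html

Derivation:
After 1 (firstChild): main
After 2 (nextSibling): li
After 3 (firstChild): body
After 4 (parentNode): li
After 5 (parentNode): h2
After 6 (firstChild): main
After 7 (previousSibling): main (no-op, stayed)
After 8 (lastChild): html
After 9 (lastChild): span
After 10 (parentNode): html
After 11 (nextSibling): html (no-op, stayed)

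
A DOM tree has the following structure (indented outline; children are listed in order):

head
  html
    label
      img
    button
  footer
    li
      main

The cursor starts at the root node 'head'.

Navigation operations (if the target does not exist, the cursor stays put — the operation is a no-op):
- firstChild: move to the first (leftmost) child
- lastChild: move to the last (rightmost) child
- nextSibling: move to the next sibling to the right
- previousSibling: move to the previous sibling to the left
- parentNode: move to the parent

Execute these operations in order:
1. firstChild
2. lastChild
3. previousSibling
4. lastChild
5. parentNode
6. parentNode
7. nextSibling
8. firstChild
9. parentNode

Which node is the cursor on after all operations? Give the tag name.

Answer: footer

Derivation:
After 1 (firstChild): html
After 2 (lastChild): button
After 3 (previousSibling): label
After 4 (lastChild): img
After 5 (parentNode): label
After 6 (parentNode): html
After 7 (nextSibling): footer
After 8 (firstChild): li
After 9 (parentNode): footer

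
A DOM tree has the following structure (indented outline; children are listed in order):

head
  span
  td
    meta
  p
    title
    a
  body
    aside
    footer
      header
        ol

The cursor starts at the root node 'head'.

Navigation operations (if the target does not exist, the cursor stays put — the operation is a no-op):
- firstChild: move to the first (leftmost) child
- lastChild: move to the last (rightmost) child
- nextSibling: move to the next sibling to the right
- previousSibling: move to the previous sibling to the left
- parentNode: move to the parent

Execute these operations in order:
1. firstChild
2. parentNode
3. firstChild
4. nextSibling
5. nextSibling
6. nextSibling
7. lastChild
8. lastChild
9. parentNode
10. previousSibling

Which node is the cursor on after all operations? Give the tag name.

Answer: aside

Derivation:
After 1 (firstChild): span
After 2 (parentNode): head
After 3 (firstChild): span
After 4 (nextSibling): td
After 5 (nextSibling): p
After 6 (nextSibling): body
After 7 (lastChild): footer
After 8 (lastChild): header
After 9 (parentNode): footer
After 10 (previousSibling): aside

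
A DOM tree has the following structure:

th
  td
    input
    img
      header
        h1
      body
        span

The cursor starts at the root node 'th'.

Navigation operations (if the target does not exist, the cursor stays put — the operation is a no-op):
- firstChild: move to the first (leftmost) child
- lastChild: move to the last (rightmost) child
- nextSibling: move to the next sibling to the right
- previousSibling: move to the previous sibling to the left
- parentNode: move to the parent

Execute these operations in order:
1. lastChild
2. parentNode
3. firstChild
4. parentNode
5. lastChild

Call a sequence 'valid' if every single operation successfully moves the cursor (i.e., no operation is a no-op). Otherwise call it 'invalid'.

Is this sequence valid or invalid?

Answer: valid

Derivation:
After 1 (lastChild): td
After 2 (parentNode): th
After 3 (firstChild): td
After 4 (parentNode): th
After 5 (lastChild): td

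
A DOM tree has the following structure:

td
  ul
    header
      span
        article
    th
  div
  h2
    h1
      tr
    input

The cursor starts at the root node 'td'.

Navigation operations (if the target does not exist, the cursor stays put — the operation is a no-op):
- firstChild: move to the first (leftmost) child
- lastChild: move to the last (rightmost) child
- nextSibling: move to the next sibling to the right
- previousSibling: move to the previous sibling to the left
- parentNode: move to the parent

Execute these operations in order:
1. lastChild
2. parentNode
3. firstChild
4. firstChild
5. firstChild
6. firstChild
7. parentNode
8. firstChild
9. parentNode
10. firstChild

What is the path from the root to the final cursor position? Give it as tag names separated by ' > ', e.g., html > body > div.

Answer: td > ul > header > span > article

Derivation:
After 1 (lastChild): h2
After 2 (parentNode): td
After 3 (firstChild): ul
After 4 (firstChild): header
After 5 (firstChild): span
After 6 (firstChild): article
After 7 (parentNode): span
After 8 (firstChild): article
After 9 (parentNode): span
After 10 (firstChild): article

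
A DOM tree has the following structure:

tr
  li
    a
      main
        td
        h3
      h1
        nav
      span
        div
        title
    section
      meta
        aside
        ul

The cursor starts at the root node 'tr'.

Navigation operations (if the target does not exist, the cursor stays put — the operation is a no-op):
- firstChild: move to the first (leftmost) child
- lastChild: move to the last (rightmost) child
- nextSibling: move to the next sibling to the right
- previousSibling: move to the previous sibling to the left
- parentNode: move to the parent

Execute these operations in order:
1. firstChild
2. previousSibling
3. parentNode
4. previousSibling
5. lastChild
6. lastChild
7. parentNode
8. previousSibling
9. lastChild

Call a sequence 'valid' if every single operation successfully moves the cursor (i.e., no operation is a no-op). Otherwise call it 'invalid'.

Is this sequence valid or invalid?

After 1 (firstChild): li
After 2 (previousSibling): li (no-op, stayed)
After 3 (parentNode): tr
After 4 (previousSibling): tr (no-op, stayed)
After 5 (lastChild): li
After 6 (lastChild): section
After 7 (parentNode): li
After 8 (previousSibling): li (no-op, stayed)
After 9 (lastChild): section

Answer: invalid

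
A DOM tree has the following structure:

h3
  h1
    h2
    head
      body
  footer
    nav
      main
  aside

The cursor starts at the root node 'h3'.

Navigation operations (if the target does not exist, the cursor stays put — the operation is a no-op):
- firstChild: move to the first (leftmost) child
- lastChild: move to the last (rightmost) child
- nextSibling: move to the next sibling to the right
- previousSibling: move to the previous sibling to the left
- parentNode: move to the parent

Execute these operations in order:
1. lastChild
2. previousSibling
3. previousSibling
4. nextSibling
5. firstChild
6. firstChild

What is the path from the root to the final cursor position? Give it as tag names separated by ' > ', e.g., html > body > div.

Answer: h3 > footer > nav > main

Derivation:
After 1 (lastChild): aside
After 2 (previousSibling): footer
After 3 (previousSibling): h1
After 4 (nextSibling): footer
After 5 (firstChild): nav
After 6 (firstChild): main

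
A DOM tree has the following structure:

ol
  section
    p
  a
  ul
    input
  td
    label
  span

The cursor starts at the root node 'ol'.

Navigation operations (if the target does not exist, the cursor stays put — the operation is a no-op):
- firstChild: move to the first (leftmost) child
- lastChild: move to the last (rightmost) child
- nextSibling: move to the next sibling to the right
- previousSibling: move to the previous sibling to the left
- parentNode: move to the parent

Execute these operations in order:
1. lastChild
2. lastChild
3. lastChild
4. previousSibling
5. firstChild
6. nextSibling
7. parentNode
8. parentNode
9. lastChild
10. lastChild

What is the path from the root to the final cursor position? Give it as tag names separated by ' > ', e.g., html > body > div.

Answer: ol > span

Derivation:
After 1 (lastChild): span
After 2 (lastChild): span (no-op, stayed)
After 3 (lastChild): span (no-op, stayed)
After 4 (previousSibling): td
After 5 (firstChild): label
After 6 (nextSibling): label (no-op, stayed)
After 7 (parentNode): td
After 8 (parentNode): ol
After 9 (lastChild): span
After 10 (lastChild): span (no-op, stayed)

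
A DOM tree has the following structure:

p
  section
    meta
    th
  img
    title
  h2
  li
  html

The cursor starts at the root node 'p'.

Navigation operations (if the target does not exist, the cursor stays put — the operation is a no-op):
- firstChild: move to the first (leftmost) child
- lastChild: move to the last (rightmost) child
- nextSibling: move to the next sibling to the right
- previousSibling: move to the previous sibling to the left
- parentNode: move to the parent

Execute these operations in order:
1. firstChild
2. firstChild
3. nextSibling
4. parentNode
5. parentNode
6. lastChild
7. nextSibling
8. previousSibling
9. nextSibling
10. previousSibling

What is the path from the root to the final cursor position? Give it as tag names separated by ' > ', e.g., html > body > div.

After 1 (firstChild): section
After 2 (firstChild): meta
After 3 (nextSibling): th
After 4 (parentNode): section
After 5 (parentNode): p
After 6 (lastChild): html
After 7 (nextSibling): html (no-op, stayed)
After 8 (previousSibling): li
After 9 (nextSibling): html
After 10 (previousSibling): li

Answer: p > li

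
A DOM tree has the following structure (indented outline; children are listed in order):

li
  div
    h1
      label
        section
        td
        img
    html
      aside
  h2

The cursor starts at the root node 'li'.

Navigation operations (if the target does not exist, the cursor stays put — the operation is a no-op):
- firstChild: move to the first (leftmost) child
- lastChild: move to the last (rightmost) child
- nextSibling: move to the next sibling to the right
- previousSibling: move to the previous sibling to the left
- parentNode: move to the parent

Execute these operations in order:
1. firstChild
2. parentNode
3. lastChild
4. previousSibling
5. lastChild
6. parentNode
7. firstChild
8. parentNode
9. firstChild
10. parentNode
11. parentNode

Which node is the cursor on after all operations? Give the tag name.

Answer: li

Derivation:
After 1 (firstChild): div
After 2 (parentNode): li
After 3 (lastChild): h2
After 4 (previousSibling): div
After 5 (lastChild): html
After 6 (parentNode): div
After 7 (firstChild): h1
After 8 (parentNode): div
After 9 (firstChild): h1
After 10 (parentNode): div
After 11 (parentNode): li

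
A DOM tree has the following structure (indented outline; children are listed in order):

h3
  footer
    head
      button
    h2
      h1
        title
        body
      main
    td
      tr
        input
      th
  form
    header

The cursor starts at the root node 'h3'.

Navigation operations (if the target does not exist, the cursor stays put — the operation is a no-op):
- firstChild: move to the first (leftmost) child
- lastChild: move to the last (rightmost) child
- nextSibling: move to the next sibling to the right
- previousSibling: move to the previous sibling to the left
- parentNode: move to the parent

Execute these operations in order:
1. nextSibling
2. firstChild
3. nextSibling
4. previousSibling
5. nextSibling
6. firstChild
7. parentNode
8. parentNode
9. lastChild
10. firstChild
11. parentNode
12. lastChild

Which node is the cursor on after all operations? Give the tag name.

Answer: header

Derivation:
After 1 (nextSibling): h3 (no-op, stayed)
After 2 (firstChild): footer
After 3 (nextSibling): form
After 4 (previousSibling): footer
After 5 (nextSibling): form
After 6 (firstChild): header
After 7 (parentNode): form
After 8 (parentNode): h3
After 9 (lastChild): form
After 10 (firstChild): header
After 11 (parentNode): form
After 12 (lastChild): header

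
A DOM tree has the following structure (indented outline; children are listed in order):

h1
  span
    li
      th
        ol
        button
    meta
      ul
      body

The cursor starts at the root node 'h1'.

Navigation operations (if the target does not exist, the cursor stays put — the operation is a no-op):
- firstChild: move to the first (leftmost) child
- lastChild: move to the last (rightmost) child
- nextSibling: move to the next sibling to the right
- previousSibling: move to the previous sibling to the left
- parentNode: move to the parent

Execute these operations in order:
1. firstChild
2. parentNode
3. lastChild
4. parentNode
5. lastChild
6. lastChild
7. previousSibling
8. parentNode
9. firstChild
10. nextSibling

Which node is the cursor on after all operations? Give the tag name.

After 1 (firstChild): span
After 2 (parentNode): h1
After 3 (lastChild): span
After 4 (parentNode): h1
After 5 (lastChild): span
After 6 (lastChild): meta
After 7 (previousSibling): li
After 8 (parentNode): span
After 9 (firstChild): li
After 10 (nextSibling): meta

Answer: meta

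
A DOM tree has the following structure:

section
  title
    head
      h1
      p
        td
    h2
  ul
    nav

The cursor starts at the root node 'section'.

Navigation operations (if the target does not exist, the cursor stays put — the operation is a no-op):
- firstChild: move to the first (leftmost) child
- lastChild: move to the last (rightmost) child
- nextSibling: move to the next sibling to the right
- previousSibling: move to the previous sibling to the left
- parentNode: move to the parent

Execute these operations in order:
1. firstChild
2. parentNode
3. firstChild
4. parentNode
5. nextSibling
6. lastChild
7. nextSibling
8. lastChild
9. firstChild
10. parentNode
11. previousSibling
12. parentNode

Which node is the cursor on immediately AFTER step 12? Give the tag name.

After 1 (firstChild): title
After 2 (parentNode): section
After 3 (firstChild): title
After 4 (parentNode): section
After 5 (nextSibling): section (no-op, stayed)
After 6 (lastChild): ul
After 7 (nextSibling): ul (no-op, stayed)
After 8 (lastChild): nav
After 9 (firstChild): nav (no-op, stayed)
After 10 (parentNode): ul
After 11 (previousSibling): title
After 12 (parentNode): section

Answer: section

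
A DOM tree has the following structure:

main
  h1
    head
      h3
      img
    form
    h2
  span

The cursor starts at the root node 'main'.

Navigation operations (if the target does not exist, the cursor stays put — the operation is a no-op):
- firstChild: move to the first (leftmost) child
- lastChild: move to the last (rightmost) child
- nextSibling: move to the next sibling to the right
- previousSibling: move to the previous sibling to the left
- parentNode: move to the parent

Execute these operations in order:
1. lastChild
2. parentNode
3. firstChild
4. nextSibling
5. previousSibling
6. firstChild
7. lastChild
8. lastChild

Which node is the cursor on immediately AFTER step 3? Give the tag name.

Answer: h1

Derivation:
After 1 (lastChild): span
After 2 (parentNode): main
After 3 (firstChild): h1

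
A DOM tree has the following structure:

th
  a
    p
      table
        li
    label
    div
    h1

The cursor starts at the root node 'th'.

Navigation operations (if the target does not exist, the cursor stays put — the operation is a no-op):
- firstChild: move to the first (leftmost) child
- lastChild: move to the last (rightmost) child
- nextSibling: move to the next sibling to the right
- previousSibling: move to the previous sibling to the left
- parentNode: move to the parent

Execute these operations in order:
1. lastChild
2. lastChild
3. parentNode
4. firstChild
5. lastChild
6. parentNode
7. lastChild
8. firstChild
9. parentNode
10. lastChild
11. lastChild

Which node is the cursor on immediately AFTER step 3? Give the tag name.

Answer: a

Derivation:
After 1 (lastChild): a
After 2 (lastChild): h1
After 3 (parentNode): a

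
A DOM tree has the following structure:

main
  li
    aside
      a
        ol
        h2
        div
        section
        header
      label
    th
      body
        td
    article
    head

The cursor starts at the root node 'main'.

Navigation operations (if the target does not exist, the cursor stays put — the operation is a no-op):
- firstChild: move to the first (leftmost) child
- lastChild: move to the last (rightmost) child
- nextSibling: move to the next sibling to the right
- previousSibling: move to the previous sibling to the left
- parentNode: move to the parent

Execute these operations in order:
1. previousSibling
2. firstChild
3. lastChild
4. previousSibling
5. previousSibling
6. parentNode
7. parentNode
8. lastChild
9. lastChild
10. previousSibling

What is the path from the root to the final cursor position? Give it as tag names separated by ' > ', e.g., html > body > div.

After 1 (previousSibling): main (no-op, stayed)
After 2 (firstChild): li
After 3 (lastChild): head
After 4 (previousSibling): article
After 5 (previousSibling): th
After 6 (parentNode): li
After 7 (parentNode): main
After 8 (lastChild): li
After 9 (lastChild): head
After 10 (previousSibling): article

Answer: main > li > article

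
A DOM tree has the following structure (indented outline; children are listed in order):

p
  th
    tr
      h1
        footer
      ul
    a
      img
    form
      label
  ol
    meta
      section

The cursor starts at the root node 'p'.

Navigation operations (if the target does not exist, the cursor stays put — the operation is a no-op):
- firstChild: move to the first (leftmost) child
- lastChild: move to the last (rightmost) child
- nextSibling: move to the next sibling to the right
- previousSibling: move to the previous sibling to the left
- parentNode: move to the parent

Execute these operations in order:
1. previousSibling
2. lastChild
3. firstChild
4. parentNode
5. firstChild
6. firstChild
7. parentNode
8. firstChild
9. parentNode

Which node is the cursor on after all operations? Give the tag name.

Answer: meta

Derivation:
After 1 (previousSibling): p (no-op, stayed)
After 2 (lastChild): ol
After 3 (firstChild): meta
After 4 (parentNode): ol
After 5 (firstChild): meta
After 6 (firstChild): section
After 7 (parentNode): meta
After 8 (firstChild): section
After 9 (parentNode): meta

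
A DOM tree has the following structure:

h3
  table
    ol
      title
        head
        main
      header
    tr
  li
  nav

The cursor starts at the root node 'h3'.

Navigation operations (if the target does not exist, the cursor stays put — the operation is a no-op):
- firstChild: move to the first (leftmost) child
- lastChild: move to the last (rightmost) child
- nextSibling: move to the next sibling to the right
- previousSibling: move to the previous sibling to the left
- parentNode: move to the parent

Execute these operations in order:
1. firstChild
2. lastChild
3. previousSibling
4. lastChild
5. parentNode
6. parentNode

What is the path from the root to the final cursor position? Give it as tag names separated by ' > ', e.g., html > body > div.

After 1 (firstChild): table
After 2 (lastChild): tr
After 3 (previousSibling): ol
After 4 (lastChild): header
After 5 (parentNode): ol
After 6 (parentNode): table

Answer: h3 > table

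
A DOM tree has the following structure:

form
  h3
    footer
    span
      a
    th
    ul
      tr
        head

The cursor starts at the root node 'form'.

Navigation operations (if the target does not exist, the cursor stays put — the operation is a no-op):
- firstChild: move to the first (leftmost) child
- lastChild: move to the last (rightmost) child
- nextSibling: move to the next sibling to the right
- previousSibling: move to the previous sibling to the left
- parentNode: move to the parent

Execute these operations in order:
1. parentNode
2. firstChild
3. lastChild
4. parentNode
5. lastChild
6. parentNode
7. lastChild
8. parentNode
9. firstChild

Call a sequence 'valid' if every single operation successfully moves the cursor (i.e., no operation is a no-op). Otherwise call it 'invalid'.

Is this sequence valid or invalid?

After 1 (parentNode): form (no-op, stayed)
After 2 (firstChild): h3
After 3 (lastChild): ul
After 4 (parentNode): h3
After 5 (lastChild): ul
After 6 (parentNode): h3
After 7 (lastChild): ul
After 8 (parentNode): h3
After 9 (firstChild): footer

Answer: invalid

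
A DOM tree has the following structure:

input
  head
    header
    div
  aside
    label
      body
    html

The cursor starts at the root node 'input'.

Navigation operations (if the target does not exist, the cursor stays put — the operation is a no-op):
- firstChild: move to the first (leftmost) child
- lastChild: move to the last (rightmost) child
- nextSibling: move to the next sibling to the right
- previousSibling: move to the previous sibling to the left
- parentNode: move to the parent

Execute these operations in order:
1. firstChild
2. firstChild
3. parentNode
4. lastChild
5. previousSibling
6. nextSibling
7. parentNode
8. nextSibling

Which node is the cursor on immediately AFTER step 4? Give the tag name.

Answer: div

Derivation:
After 1 (firstChild): head
After 2 (firstChild): header
After 3 (parentNode): head
After 4 (lastChild): div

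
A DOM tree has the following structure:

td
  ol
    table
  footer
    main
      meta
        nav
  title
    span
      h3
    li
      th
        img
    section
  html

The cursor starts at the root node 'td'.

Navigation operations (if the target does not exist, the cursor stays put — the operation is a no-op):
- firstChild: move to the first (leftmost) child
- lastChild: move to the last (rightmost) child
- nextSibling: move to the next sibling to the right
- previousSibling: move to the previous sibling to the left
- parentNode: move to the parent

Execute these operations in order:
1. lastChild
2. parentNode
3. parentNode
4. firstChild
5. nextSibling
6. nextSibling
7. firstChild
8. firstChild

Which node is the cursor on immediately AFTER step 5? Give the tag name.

Answer: footer

Derivation:
After 1 (lastChild): html
After 2 (parentNode): td
After 3 (parentNode): td (no-op, stayed)
After 4 (firstChild): ol
After 5 (nextSibling): footer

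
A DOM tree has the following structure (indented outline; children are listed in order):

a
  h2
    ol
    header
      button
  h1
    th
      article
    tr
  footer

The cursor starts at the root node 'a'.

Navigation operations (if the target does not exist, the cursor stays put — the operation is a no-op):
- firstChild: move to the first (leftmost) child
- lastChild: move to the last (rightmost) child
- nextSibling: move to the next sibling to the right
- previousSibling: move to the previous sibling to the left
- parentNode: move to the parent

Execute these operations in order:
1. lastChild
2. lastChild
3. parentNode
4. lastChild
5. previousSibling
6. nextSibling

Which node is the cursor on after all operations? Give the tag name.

After 1 (lastChild): footer
After 2 (lastChild): footer (no-op, stayed)
After 3 (parentNode): a
After 4 (lastChild): footer
After 5 (previousSibling): h1
After 6 (nextSibling): footer

Answer: footer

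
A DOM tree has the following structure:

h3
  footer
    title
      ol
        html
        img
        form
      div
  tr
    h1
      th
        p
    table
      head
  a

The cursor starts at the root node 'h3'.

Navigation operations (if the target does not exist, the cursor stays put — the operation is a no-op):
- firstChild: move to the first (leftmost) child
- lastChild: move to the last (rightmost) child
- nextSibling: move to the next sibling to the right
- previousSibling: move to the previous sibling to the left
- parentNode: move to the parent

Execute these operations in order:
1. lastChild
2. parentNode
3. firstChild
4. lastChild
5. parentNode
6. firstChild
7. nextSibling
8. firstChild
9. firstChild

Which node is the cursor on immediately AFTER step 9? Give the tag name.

Answer: html

Derivation:
After 1 (lastChild): a
After 2 (parentNode): h3
After 3 (firstChild): footer
After 4 (lastChild): title
After 5 (parentNode): footer
After 6 (firstChild): title
After 7 (nextSibling): title (no-op, stayed)
After 8 (firstChild): ol
After 9 (firstChild): html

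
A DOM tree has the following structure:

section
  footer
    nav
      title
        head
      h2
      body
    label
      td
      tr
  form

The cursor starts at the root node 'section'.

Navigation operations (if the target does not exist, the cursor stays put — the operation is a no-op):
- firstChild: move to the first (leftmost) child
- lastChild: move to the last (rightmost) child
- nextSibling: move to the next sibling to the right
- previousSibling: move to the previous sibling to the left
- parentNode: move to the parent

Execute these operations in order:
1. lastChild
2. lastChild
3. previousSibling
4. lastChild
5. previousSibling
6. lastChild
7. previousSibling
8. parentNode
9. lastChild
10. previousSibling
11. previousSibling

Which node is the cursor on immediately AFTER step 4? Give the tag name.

After 1 (lastChild): form
After 2 (lastChild): form (no-op, stayed)
After 3 (previousSibling): footer
After 4 (lastChild): label

Answer: label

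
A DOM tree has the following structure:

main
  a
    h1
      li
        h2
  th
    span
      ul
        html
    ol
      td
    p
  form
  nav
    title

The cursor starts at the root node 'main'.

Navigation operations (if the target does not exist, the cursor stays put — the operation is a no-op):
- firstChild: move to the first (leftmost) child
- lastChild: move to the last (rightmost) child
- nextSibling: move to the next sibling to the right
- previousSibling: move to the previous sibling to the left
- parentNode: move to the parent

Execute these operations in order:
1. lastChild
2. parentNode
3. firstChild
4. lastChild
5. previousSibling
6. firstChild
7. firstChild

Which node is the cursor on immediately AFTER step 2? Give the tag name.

After 1 (lastChild): nav
After 2 (parentNode): main

Answer: main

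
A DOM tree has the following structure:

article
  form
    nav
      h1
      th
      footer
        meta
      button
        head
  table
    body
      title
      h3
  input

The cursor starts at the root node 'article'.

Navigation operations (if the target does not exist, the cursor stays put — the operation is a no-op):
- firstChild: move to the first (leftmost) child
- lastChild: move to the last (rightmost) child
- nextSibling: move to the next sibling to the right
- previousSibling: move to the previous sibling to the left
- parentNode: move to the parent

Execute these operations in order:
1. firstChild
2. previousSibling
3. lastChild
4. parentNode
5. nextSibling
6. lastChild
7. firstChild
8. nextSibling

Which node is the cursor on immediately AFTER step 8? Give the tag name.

Answer: h3

Derivation:
After 1 (firstChild): form
After 2 (previousSibling): form (no-op, stayed)
After 3 (lastChild): nav
After 4 (parentNode): form
After 5 (nextSibling): table
After 6 (lastChild): body
After 7 (firstChild): title
After 8 (nextSibling): h3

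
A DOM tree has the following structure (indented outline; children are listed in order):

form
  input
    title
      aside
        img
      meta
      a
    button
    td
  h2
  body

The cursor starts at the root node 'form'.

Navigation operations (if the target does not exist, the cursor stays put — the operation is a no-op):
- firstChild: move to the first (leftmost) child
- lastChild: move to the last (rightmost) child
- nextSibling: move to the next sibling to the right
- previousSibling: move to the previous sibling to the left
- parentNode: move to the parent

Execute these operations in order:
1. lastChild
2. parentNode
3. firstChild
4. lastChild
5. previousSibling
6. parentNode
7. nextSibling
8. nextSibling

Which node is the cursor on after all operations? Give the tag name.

Answer: body

Derivation:
After 1 (lastChild): body
After 2 (parentNode): form
After 3 (firstChild): input
After 4 (lastChild): td
After 5 (previousSibling): button
After 6 (parentNode): input
After 7 (nextSibling): h2
After 8 (nextSibling): body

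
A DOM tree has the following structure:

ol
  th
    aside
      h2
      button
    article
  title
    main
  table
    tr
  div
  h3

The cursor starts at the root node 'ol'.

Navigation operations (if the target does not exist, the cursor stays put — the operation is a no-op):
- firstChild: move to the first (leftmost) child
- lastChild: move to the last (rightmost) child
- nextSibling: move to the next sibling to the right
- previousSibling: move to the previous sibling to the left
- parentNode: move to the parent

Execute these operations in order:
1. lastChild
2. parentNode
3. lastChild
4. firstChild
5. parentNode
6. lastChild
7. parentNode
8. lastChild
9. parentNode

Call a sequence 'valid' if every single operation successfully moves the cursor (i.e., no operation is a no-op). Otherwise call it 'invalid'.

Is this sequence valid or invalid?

Answer: invalid

Derivation:
After 1 (lastChild): h3
After 2 (parentNode): ol
After 3 (lastChild): h3
After 4 (firstChild): h3 (no-op, stayed)
After 5 (parentNode): ol
After 6 (lastChild): h3
After 7 (parentNode): ol
After 8 (lastChild): h3
After 9 (parentNode): ol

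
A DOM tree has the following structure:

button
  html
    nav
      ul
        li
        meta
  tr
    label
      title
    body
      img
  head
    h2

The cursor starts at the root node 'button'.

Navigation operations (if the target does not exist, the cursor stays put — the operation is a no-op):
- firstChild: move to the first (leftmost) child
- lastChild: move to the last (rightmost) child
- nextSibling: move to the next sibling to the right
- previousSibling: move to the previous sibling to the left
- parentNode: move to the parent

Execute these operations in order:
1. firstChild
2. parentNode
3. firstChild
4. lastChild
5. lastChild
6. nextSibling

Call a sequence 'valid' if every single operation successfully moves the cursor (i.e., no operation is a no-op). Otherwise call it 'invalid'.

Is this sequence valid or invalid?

After 1 (firstChild): html
After 2 (parentNode): button
After 3 (firstChild): html
After 4 (lastChild): nav
After 5 (lastChild): ul
After 6 (nextSibling): ul (no-op, stayed)

Answer: invalid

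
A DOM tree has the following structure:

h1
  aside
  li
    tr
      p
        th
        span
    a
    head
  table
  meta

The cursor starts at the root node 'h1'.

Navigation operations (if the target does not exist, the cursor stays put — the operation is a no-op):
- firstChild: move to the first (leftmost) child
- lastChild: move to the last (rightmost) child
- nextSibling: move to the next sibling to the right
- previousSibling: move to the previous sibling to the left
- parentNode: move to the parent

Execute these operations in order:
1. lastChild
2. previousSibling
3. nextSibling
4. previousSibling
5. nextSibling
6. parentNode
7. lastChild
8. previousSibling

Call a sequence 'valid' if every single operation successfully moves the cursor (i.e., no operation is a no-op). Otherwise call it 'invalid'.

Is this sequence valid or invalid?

After 1 (lastChild): meta
After 2 (previousSibling): table
After 3 (nextSibling): meta
After 4 (previousSibling): table
After 5 (nextSibling): meta
After 6 (parentNode): h1
After 7 (lastChild): meta
After 8 (previousSibling): table

Answer: valid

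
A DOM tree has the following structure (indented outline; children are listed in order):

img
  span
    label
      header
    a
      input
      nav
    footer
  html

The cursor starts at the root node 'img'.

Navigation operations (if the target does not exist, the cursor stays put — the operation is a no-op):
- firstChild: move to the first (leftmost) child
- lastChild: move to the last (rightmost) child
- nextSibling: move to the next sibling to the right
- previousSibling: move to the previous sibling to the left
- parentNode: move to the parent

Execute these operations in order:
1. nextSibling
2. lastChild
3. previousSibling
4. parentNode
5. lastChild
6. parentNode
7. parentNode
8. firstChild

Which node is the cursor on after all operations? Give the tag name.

After 1 (nextSibling): img (no-op, stayed)
After 2 (lastChild): html
After 3 (previousSibling): span
After 4 (parentNode): img
After 5 (lastChild): html
After 6 (parentNode): img
After 7 (parentNode): img (no-op, stayed)
After 8 (firstChild): span

Answer: span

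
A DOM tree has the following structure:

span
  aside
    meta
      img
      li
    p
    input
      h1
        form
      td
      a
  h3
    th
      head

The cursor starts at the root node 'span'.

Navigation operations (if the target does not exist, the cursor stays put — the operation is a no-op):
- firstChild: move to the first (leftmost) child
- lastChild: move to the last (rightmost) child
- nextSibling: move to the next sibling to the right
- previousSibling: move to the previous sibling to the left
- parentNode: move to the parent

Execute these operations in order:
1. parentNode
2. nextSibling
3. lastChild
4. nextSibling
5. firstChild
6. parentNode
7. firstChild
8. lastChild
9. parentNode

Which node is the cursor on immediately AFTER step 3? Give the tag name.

After 1 (parentNode): span (no-op, stayed)
After 2 (nextSibling): span (no-op, stayed)
After 3 (lastChild): h3

Answer: h3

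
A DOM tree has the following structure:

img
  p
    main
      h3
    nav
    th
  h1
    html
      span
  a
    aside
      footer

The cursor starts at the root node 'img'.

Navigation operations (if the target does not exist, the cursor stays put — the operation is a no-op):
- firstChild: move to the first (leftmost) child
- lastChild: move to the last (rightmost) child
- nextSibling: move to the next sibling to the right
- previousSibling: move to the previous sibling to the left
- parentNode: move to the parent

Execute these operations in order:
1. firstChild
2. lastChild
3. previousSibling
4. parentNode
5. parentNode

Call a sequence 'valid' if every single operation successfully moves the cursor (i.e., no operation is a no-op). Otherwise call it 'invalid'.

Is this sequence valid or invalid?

Answer: valid

Derivation:
After 1 (firstChild): p
After 2 (lastChild): th
After 3 (previousSibling): nav
After 4 (parentNode): p
After 5 (parentNode): img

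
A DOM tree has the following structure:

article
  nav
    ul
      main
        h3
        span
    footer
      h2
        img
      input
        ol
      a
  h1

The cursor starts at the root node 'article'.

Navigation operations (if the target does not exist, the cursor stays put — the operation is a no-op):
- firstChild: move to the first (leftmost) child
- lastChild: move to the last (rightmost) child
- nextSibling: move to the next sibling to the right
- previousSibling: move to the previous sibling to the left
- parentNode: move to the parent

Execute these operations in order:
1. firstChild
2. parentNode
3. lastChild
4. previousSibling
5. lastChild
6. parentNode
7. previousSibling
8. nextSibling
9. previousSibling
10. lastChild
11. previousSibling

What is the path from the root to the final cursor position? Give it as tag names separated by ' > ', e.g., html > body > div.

After 1 (firstChild): nav
After 2 (parentNode): article
After 3 (lastChild): h1
After 4 (previousSibling): nav
After 5 (lastChild): footer
After 6 (parentNode): nav
After 7 (previousSibling): nav (no-op, stayed)
After 8 (nextSibling): h1
After 9 (previousSibling): nav
After 10 (lastChild): footer
After 11 (previousSibling): ul

Answer: article > nav > ul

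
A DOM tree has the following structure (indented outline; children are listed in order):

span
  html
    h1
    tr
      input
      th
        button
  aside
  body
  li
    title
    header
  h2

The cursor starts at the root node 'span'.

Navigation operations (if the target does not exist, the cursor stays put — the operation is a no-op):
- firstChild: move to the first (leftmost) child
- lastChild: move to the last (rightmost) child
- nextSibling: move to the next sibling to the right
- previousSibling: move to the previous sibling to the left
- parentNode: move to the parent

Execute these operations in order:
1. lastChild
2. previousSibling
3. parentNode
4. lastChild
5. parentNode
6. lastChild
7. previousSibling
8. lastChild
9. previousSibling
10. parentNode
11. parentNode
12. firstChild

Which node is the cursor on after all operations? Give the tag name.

Answer: html

Derivation:
After 1 (lastChild): h2
After 2 (previousSibling): li
After 3 (parentNode): span
After 4 (lastChild): h2
After 5 (parentNode): span
After 6 (lastChild): h2
After 7 (previousSibling): li
After 8 (lastChild): header
After 9 (previousSibling): title
After 10 (parentNode): li
After 11 (parentNode): span
After 12 (firstChild): html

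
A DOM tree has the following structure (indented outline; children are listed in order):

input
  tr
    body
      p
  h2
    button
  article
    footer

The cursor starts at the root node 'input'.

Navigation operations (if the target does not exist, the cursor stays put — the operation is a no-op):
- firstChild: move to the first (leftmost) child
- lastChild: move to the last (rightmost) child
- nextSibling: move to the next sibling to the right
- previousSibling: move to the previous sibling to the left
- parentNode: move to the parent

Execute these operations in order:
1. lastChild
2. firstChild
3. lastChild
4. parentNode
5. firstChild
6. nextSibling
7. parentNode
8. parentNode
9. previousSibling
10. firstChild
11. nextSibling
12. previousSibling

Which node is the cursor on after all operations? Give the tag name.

Answer: tr

Derivation:
After 1 (lastChild): article
After 2 (firstChild): footer
After 3 (lastChild): footer (no-op, stayed)
After 4 (parentNode): article
After 5 (firstChild): footer
After 6 (nextSibling): footer (no-op, stayed)
After 7 (parentNode): article
After 8 (parentNode): input
After 9 (previousSibling): input (no-op, stayed)
After 10 (firstChild): tr
After 11 (nextSibling): h2
After 12 (previousSibling): tr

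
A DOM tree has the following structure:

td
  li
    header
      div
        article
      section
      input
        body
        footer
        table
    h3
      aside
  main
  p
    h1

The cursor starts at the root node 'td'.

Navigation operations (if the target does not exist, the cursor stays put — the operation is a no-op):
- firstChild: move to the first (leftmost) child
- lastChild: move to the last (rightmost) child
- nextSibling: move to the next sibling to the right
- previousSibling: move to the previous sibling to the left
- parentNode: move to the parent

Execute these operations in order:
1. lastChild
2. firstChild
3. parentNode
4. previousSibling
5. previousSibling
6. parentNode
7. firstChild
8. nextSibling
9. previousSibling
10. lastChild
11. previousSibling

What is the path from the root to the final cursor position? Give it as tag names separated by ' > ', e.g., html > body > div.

After 1 (lastChild): p
After 2 (firstChild): h1
After 3 (parentNode): p
After 4 (previousSibling): main
After 5 (previousSibling): li
After 6 (parentNode): td
After 7 (firstChild): li
After 8 (nextSibling): main
After 9 (previousSibling): li
After 10 (lastChild): h3
After 11 (previousSibling): header

Answer: td > li > header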